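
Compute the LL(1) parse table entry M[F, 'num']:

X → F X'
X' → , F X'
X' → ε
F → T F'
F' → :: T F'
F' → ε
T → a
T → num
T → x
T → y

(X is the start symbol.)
F → T F'

To find M[F, 'num'], we find productions for F where 'num' is in the predict set (PREDICT(N → α) = (FIRST(α) \ {ε}) ∪ (FOLLOW(N) if α ⇒* ε)).

Relevant sets:
  FIRST(T) = { 'a', 'num', 'x', 'y' }

F → T F': PREDICT = { 'a', 'num', 'x', 'y' }
  'num' is in predict set, so this production goes in M[F, 'num']

M[F, 'num'] = F → T F'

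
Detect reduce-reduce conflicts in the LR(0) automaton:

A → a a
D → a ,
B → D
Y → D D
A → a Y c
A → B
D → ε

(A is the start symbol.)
A reduce-reduce conflict occurs when an LR(0) state has two complete items [A → α .] and [B → β .] — both call for a reduction, and with no lookahead the parser cannot choose between them.

Augment with A' → A and build the canonical LR(0) collection (I0 = CLOSURE({[A' → . A]}), then GOTO on every symbol after a dot until no new states appear). It has 12 states:
  I0: { [A → . B], [A → . a Y c], [A → . a a], [A' → . A], [B → . D], [D → . a ,], [D → .] }  — shift, reduce
  I1: { [A' → A .] }  — accept
  I2: { [A → B .] }  — reduce
  I3: { [B → D .] }  — reduce
  I4: { [A → a . Y c], [A → a . a], [D → . a ,], [D → .], [D → a . ,], [Y → . D D] }  — shift, reduce
  I5: { [D → a , .] }  — reduce
  I6: { [D → . a ,], [D → .], [Y → D . D] }  — shift, reduce
  I7: { [A → a Y . c] }  — shift
  I8: { [A → a a .], [D → a . ,] }  — shift, reduce
  I9: { [A → a Y c .] }  — reduce
  I10: { [Y → D D .] }  — reduce
  I11: { [D → a . ,] }  — shift

No state contains more than one complete item.

Answer: No reduce-reduce conflicts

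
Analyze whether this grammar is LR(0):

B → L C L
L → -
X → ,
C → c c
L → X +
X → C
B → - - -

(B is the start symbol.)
No. Shift-reduce conflict between [L → - .] and [B → - . - -]

A grammar is LR(0) if no state in the canonical LR(0) collection has:
  - both a shift item (dot before a terminal) and a complete item (shift-reduce conflict), or
  - two or more complete items (reduce-reduce conflict; the accept item [B' → B .] counts as a complete item here).

Augment with B' → B and build the canonical LR(0) collection (I0 = CLOSURE({[B' → . B]}), then GOTO on every symbol after a dot until no new states appear). It has 15 states:
  I0: { [B → . - - -], [B → . L C L], [B' → . B], [C → . c c], [L → . -], [L → . X +], [X → . ,], [X → . C] }  — shift
  I1: { [X → , .] }  — reduce
  I2: { [B → - . - -], [L → - .] }  — shift, reduce
  I3: { [B' → B .] }  — accept
  I4: { [X → C .] }  — reduce
  I5: { [B → L . C L], [C → . c c] }  — shift
  I6: { [L → X . +] }  — shift
  I7: { [C → c . c] }  — shift
  I8: { [C → c c .] }  — reduce
  I9: { [L → X + .] }  — reduce
  I10: { [B → L C . L], [C → . c c], [L → . -], [L → . X +], [X → . ,], [X → . C] }  — shift
  I11: { [L → - .] }  — reduce
  I12: { [B → L C L .] }  — reduce
  I13: { [B → - - . -] }  — shift
  I14: { [B → - - - .] }  — reduce

Conflict in state I2:
  Shift-reduce conflict between [L → - .] and [B → - . - -]
So the grammar is NOT LR(0).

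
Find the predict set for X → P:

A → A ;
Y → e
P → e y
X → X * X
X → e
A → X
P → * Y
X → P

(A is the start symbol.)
{ '*', 'e' }

PREDICT(X → P) = (FIRST(RHS) \ {ε}) ∪ (FOLLOW(X) if ε ∈ FIRST(RHS), i.e. RHS ⇒* ε)
FIRST(P) = { '*', 'e' }
FIRST(P) = { '*', 'e' }
ε ∉ FIRST(P), so FOLLOW(X) is not added.
PREDICT(X → P) = { '*', 'e' }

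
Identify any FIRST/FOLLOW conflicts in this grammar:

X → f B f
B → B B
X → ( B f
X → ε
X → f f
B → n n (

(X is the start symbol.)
Nullable non-terminals: X.

X: nullable alternative(s) X → ε; FOLLOW(X) = { $ }
  X → f B f: FIRST \ {ε} = { 'f' } — disjoint from FOLLOW(X)
  X → ( B f: FIRST \ {ε} = { '(' } — disjoint from FOLLOW(X)
  X → ε: FIRST \ {ε} = { } — this is the only nullable alternative, skip
  X → f f: FIRST \ {ε} = { 'f' } — disjoint from FOLLOW(X)

B has no nullable alternative, so no FIRST/FOLLOW check is needed there.

No FIRST/FOLLOW conflicts found.

Answer: No FIRST/FOLLOW conflicts.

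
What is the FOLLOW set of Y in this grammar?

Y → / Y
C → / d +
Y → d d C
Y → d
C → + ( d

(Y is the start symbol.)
{ $ }

To compute FOLLOW(Y), find every occurrence of Y on a right-hand side N → α Y β: add FIRST(β) \ {ε}, and if β is empty or nullable also add FOLLOW(N). Iterate to a fixed point.

Y is the start symbol, so $ ∈ FOLLOW(Y).
In Y → / Y: Y is at the end; this adds FOLLOW(Y) to itself — nothing new

Taking the union: FOLLOW(Y) = { $ }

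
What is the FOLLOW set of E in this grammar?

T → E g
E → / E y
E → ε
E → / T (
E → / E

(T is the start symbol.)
{ 'g', 'y' }

In T → E g: E is followed by g, add FIRST(g) \ {ε} = { 'g' }
In E → / E y: E is followed by y, add FIRST(y) \ {ε} = { 'y' }
In E → / E: E is at the end; this adds FOLLOW(E) to itself — nothing new

Taking the union: FOLLOW(E) = { 'g', 'y' }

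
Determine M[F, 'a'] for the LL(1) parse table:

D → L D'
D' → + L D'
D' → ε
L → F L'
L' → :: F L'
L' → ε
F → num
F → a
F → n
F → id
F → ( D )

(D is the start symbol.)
F → a

To find M[F, 'a'], we find productions for F where 'a' is in the predict set (PREDICT(N → α) = (FIRST(α) \ {ε}) ∪ (FOLLOW(N) if α ⇒* ε)).

F → num: PREDICT = { 'num' }
F → a: PREDICT = { 'a' }
  'a' is in predict set, so this production goes in M[F, 'a']
F → n: PREDICT = { 'n' }
F → id: PREDICT = { 'id' }
F → ( D ): PREDICT = { '(' }

M[F, 'a'] = F → a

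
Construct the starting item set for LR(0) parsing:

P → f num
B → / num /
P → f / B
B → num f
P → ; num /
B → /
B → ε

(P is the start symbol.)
First, augment the grammar with P' → P
I₀ = CLOSURE({ [P' → . P] }):
  [P' → . P] has the dot before P: add [P → . f num], [P → . f / B], [P → . ; num /]
No further items can be added.

I₀ = { [P → . ; num /], [P → . f / B], [P → . f num], [P' → . P] }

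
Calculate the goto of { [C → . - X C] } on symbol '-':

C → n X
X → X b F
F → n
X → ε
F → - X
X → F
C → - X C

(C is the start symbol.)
GOTO(I, '-') = CLOSURE({ [A → αX.β] : [A → α.Xβ] ∈ I, X = '-' })

Items with dot before '-', with the dot advanced:
  [C → . - X C] → [C → - . X C]
Closure of the advanced items:
  [C → - . X C] has the dot before X: add [X → . X b F], [X → .], [X → . F]
  [X → . F] has the dot before F: add [F → . n], [F → . - X]

GOTO = { [C → - . X C], [F → . - X], [F → . n], [X → . F], [X → . X b F], [X → .] }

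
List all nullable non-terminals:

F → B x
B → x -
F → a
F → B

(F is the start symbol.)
There are no ε-productions, so no non-terminal can derive ε.
No non-terminals are nullable.

Answer: None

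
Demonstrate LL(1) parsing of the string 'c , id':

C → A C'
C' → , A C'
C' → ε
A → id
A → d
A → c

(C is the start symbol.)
LL(1) parsing maintains a stack (initially the start symbol over $) and the input. At each step: if the stack top is a terminal, match it against the current input token; if it is a non-terminal N, replace it with the RHS of M[N, lookahead] (the unique production whose predict set contains the lookahead).

Stack is shown with the top on the left.

Stack     Input     Action
--------------------------
C $       c , id $  output C → A C'
A C' $    c , id $  output A → c
c C' $    c , id $  match 'c'
C' $      , id $    output C' → , A C'
, A C' $  , id $    match ','
A C' $    id $      output A → id
id C' $   id $      match 'id'
C' $      $         output C' → ε
$         $         accept

The string is accepted.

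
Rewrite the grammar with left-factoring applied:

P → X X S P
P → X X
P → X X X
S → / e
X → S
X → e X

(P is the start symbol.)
P → X X P'
P' → S P
P' → ε
P' → X
S → / e
X → S
X → e X

Left-factoring transforms A → αβ₁ | αβ₂ into A → αA' and A' → β₁ | β₂
(α is the longest common prefix among the alternatives). Repeat until
no nonterminal has two alternatives with a common prefix.

Round 1: P has alternatives sharing prefix 'X X'. Introduce P': P → X X P'
  Add: P' → S P
  Add: P' → ε
  Add: P' → X

No remaining common prefixes — done.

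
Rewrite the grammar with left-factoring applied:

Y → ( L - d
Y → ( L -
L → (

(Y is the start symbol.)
Y → ( L - Y'
Y' → d
Y' → ε
L → (

Left-factoring transforms A → αβ₁ | αβ₂ into A → αA' and A' → β₁ | β₂
(α is the longest common prefix among the alternatives). Repeat until
no nonterminal has two alternatives with a common prefix.

Round 1: Y has alternatives sharing prefix '( L -'. Introduce Y': Y → ( L - Y'
  Add: Y' → d
  Add: Y' → ε

No remaining common prefixes — done.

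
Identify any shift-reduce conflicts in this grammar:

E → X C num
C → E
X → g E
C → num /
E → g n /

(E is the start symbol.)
No shift-reduce conflicts

A shift-reduce conflict occurs when an LR(0) state has both:
  - a complete (reduce) item [A → α .] (dot at the end), and
  - a shift item [B → β . c γ] (dot before a terminal).

Augment with E' → E and build the canonical LR(0) collection (I0 = CLOSURE({[E' → . E]}), then GOTO on every symbol after a dot until no new states appear). It has 12 states:
  I0: { [E → . X C num], [E → . g n /], [E' → . E], [X → . g E] }  — shift
  I1: { [E' → E .] }  — accept
  I2: { [C → . E], [C → . num /], [E → . X C num], [E → . g n /], [E → X . C num], [X → . g E] }  — shift
  I3: { [E → . X C num], [E → . g n /], [E → g . n /], [X → . g E], [X → g . E] }  — shift
  I4: { [X → g E .] }  — reduce
  I5: { [E → g n . /] }  — shift
  I6: { [E → g n / .] }  — reduce
  I7: { [E → X C . num] }  — shift
  I8: { [C → E .] }  — reduce
  I9: { [C → num . /] }  — shift
  I10: { [C → num / .] }  — reduce
  I11: { [E → X C num .] }  — reduce

No state contains both a complete item and a shift item.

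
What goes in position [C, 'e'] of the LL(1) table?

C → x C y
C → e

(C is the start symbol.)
To find M[C, 'e'], we find productions for C where 'e' is in the predict set (PREDICT(N → α) = (FIRST(α) \ {ε}) ∪ (FOLLOW(N) if α ⇒* ε)).

C → x C y: PREDICT = { 'x' }
C → e: PREDICT = { 'e' }
  'e' is in predict set, so this production goes in M[C, 'e']

M[C, 'e'] = C → e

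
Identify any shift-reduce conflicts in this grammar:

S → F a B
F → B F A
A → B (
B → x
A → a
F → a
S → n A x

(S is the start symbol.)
No shift-reduce conflicts

A shift-reduce conflict occurs when an LR(0) state has both:
  - a complete (reduce) item [A → α .] (dot at the end), and
  - a shift item [B → β . c γ] (dot before a terminal).

Augment with S' → S and build the canonical LR(0) collection (I0 = CLOSURE({[S' → . S]}), then GOTO on every symbol after a dot until no new states appear). It has 16 states:
  I0: { [B → . x], [F → . B F A], [F → . a], [S → . F a B], [S → . n A x], [S' → . S] }  — shift
  I1: { [B → . x], [F → . B F A], [F → . a], [F → B . F A] }  — shift
  I2: { [S → F . a B] }  — shift
  I3: { [S' → S .] }  — accept
  I4: { [F → a .] }  — reduce
  I5: { [A → . B (], [A → . a], [B → . x], [S → n . A x] }  — shift
  I6: { [B → x .] }  — reduce
  I7: { [S → n A . x] }  — shift
  I8: { [A → B . (] }  — shift
  I9: { [A → a .] }  — reduce
  I10: { [A → B ( .] }  — reduce
  I11: { [S → n A x .] }  — reduce
  I12: { [B → . x], [S → F a . B] }  — shift
  I13: { [S → F a B .] }  — reduce
  I14: { [A → . B (], [A → . a], [B → . x], [F → B F . A] }  — shift
  I15: { [F → B F A .] }  — reduce

No state contains both a complete item and a shift item.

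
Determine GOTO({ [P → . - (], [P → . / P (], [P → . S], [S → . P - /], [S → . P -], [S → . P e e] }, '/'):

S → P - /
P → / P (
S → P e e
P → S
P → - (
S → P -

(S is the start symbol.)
{ [P → . - (], [P → . / P (], [P → . S], [P → / . P (], [S → . P - /], [S → . P -], [S → . P e e] }

GOTO(I, '/') = CLOSURE({ [A → αX.β] : [A → α.Xβ] ∈ I, X = '/' })

Items with dot before '/', with the dot advanced:
  [P → . / P (] → [P → / . P (]
Closure of the advanced items:
  [P → / . P (] has the dot before P: add [P → . / P (], [P → . S], [P → . - (]
  [P → . S] has the dot before S: add [S → . P - /], [S → . P e e], [S → . P -]

GOTO = { [P → . - (], [P → . / P (], [P → . S], [P → / . P (], [S → . P - /], [S → . P -], [S → . P e e] }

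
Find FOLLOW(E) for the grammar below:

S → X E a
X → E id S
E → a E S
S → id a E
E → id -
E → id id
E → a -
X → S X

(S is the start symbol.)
In S → X E a: E is followed by a, add FIRST(a) \ {ε} = { 'a' }
In X → E id S: E is followed by id S, add FIRST(id S) \ {ε} = { 'id' }
In E → a E S: E is followed by S, add FIRST(S) \ {ε} = { 'a', 'id' }
In S → id a E: E is at the end, add FOLLOW(S)

The FOLLOW sets referred to above (computed the same way, to a fixed point):
  FOLLOW(S) = { $, 'a', 'id' }

Taking the union: FOLLOW(E) = { $, 'a', 'id' }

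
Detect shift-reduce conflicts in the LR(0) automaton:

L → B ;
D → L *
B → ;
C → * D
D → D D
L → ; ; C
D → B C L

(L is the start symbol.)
Augment with L' → L and build the canonical LR(0) collection (I0 = CLOSURE({[L' → . L]}), then GOTO on every symbol after a dot until no new states appear). It has 15 states:
  I0: { [B → . ;], [L → . ; ; C], [L → . B ;], [L' → . L] }  — shift
  I1: { [B → ; .], [L → ; . ; C] }  — shift, reduce
  I2: { [L → B . ;] }  — shift
  I3: { [L' → L .] }  — accept
  I4: { [L → B ; .] }  — reduce
  I5: { [C → . * D], [L → ; ; . C] }  — shift
  I6: { [B → . ;], [C → * . D], [D → . B C L], [D → . D D], [D → . L *], [L → . ; ; C], [L → . B ;] }  — shift
  I7: { [L → ; ; C .] }  — reduce
  I8: { [C → . * D], [D → B . C L], [L → B . ;] }  — shift
  I9: { [B → . ;], [C → * D .], [D → . B C L], [D → . D D], [D → . L *], [D → D . D], [L → . ; ; C], [L → . B ;] }  — shift, reduce
  I10: { [D → L . *] }  — shift
  I11: { [D → L * .] }  — reduce
  I12: { [B → . ;], [D → . B C L], [D → . D D], [D → . L *], [D → D . D], [D → D D .], [L → . ; ; C], [L → . B ;] }  — shift, reduce
  I13: { [B → . ;], [D → B C . L], [L → . ; ; C], [L → . B ;] }  — shift
  I14: { [D → B C L .] }  — reduce

I1 contains reduce item [B → ; .] and shift item [L → ; . ; C] — shift-reduce conflict.
I9 contains reduce item [C → * D .] and shift items [B → . ;], [L → . ; ; C] — shift-reduce conflict.
I12 contains reduce item [D → D D .] and shift items [B → . ;], [L → . ; ; C] — shift-reduce conflict.

Answer: Yes — I1: [B → ; .] vs [L → ; . ; C]; I9: [C → * D .] vs [B → . ;]; I12: [D → D D .] vs [B → . ;]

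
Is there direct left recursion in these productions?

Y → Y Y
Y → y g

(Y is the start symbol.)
Y → Y Y: LEFT RECURSIVE (starts with Y)
Y → y g: starts with y

The grammar has direct left recursion on: Y.

Answer: Yes, Y is left-recursive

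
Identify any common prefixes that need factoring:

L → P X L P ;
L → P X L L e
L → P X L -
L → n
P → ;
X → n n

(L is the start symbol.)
Left-factoring is needed when two productions for the same non-terminal
share a common prefix on the right-hand side.

Productions for L:
  L → P X L P ;
  L → P X L L e
  L → P X L -
  L → n

Found common prefix 'P X L' in productions for L

Answer: Yes, L has productions with common prefix 'P X L'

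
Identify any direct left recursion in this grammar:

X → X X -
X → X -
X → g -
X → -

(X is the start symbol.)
Yes, X is left-recursive

X → X X -: LEFT RECURSIVE (starts with X)
X → X -: LEFT RECURSIVE (starts with X)
X → g -: starts with g
X → -: starts with '-'

The grammar has direct left recursion on: X.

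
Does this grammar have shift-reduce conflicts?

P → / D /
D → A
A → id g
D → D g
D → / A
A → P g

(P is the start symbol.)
Augment with P' → P and build the canonical LR(0) collection (I0 = CLOSURE({[P' → . P]}), then GOTO on every symbol after a dot until no new states appear). It has 13 states:
  I0: { [P → . / D /], [P' → . P] }  — shift
  I1: { [A → . P g], [A → . id g], [D → . / A], [D → . A], [D → . D g], [P → . / D /], [P → / . D /] }  — shift
  I2: { [P' → P .] }  — accept
  I3: { [A → . P g], [A → . id g], [D → . / A], [D → . A], [D → . D g], [D → / . A], [P → . / D /], [P → / . D /] }  — shift
  I4: { [D → A .] }  — reduce
  I5: { [D → D . g], [P → / D . /] }  — shift
  I6: { [A → P . g] }  — shift
  I7: { [A → id . g] }  — shift
  I8: { [A → id g .] }  — reduce
  I9: { [A → P g .] }  — reduce
  I10: { [P → / D / .] }  — reduce
  I11: { [D → D g .] }  — reduce
  I12: { [D → / A .], [D → A .] }  — 2 reduces

No state contains both a complete item and a shift item.

Answer: No shift-reduce conflicts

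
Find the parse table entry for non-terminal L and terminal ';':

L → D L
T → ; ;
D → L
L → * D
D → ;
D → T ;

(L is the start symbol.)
L → D L

To find M[L, ';'], we find productions for L where ';' is in the predict set (PREDICT(N → α) = (FIRST(α) \ {ε}) ∪ (FOLLOW(N) if α ⇒* ε)).

Relevant sets:
  FIRST(D) = { '*', ';' }

L → D L: PREDICT = { '*', ';' }
  ';' is in predict set, so this production goes in M[L, ';']
L → * D: PREDICT = { '*' }

M[L, ';'] = L → D L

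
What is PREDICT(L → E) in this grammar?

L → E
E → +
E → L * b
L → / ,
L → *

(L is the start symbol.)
{ '*', '+', '/' }

PREDICT(L → E) = (FIRST(RHS) \ {ε}) ∪ (FOLLOW(L) if ε ∈ FIRST(RHS), i.e. RHS ⇒* ε)
FIRST(E) = { '*', '+', '/' }
FIRST(E) = { '*', '+', '/' }
ε ∉ FIRST(E), so FOLLOW(L) is not added.
PREDICT(L → E) = { '*', '+', '/' }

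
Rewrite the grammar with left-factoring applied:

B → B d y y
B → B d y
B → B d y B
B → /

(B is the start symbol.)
B → B d y B'
B' → y
B' → ε
B' → B
B → /

Left-factoring transforms A → αβ₁ | αβ₂ into A → αA' and A' → β₁ | β₂
(α is the longest common prefix among the alternatives). Repeat until
no nonterminal has two alternatives with a common prefix.

Round 1: B has alternatives sharing prefix 'B d y'. Introduce B': B → B d y B'
  Add: B' → y
  Add: B' → ε
  Add: B' → B

No remaining common prefixes — done.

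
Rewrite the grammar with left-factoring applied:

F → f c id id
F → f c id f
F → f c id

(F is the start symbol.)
F → f c id F'
F' → id
F' → f
F' → ε

Left-factoring transforms A → αβ₁ | αβ₂ into A → αA' and A' → β₁ | β₂
(α is the longest common prefix among the alternatives). Repeat until
no nonterminal has two alternatives with a common prefix.

Round 1: F has alternatives sharing prefix 'f c id'. Introduce F': F → f c id F'
  Add: F' → id
  Add: F' → f
  Add: F' → ε

No remaining common prefixes — done.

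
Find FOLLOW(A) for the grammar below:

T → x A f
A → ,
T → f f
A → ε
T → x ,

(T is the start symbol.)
To compute FOLLOW(A), find every occurrence of A on a right-hand side N → α A β: add FIRST(β) \ {ε}, and if β is empty or nullable also add FOLLOW(N). Iterate to a fixed point.

In T → x A f: A is followed by f, add FIRST(f) \ {ε} = { 'f' }

Taking the union: FOLLOW(A) = { 'f' }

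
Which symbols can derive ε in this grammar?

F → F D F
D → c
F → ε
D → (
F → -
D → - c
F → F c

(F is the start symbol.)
A non-terminal is nullable if it can derive ε (the empty string): either it has an ε-production, or it has a production whose right-hand side consists entirely of nullable non-terminals.

ε-productions: F → ε
So F is immediately nullable.
No further non-terminal can be added: every production for the remaining non-terminals contains a terminal or a non-nullable non-terminal.
Nullable = { 'F' }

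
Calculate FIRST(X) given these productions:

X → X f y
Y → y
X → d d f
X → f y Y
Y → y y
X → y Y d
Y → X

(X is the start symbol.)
From X → X f y:
  - X is the symbol being defined: contributes nothing new
    X is not nullable, so stop
From X → d d f:
  - d is a terminal: add 'd' and stop
From X → f y Y:
  - f is a terminal: add 'f' and stop
From X → y Y d:
  - y is a terminal: add 'y' and stop

Collecting: FIRST(X) = { 'd', 'f', 'y' }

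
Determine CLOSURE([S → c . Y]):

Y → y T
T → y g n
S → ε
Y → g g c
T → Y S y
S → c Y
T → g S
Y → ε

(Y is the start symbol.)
To compute CLOSURE, for each item [A → α.Bβ] where B is a non-terminal, add [B → .γ] for all productions B → γ; repeat for the newly added items until nothing changes.

Start with: [S → c . Y]
  [S → c . Y] has the dot before Y: add [Y → . y T], [Y → . g g c], [Y → .]
No further items can be added.

CLOSURE = { [S → c . Y], [Y → . g g c], [Y → . y T], [Y → .] }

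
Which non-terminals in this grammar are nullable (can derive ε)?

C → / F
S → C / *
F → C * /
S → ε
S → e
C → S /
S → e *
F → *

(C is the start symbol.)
{ 'S' }

A non-terminal is nullable if it can derive ε (the empty string): either it has an ε-production, or it has a production whose right-hand side consists entirely of nullable non-terminals.

ε-productions: S → ε
So S is immediately nullable.
No further non-terminal can be added: every production for the remaining non-terminals contains a terminal or a non-nullable non-terminal.
Nullable = { 'S' }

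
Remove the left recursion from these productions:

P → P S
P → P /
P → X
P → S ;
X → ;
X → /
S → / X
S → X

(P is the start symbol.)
P → X P'
P → S ; P'
P' → S P'
P' → / P'
P' → ε
X → ;
X → /
S → / X
S → X

P is directly left-recursive. The standard transformation for
  A → A α₁ | ... | A α_m | β₁ | ... | β_n
is
  A  → β₁ A' | ... | β_n A'
  A' → α₁ A' | ... | α_m A' | ε

P → X becomes P → X P'
P → S ; becomes P → S ; P'
P → P S becomes P' → S P'
P → P / becomes P' → / P'
Add P' → ε

Productions for other non-terminals are unchanged:
  X → ;
  X → /
  S → / X
  S → X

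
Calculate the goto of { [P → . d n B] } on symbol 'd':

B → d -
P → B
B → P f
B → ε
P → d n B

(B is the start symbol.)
{ [P → d . n B] }

GOTO(I, 'd') = CLOSURE({ [A → αX.β] : [A → α.Xβ] ∈ I, X = 'd' })

Items with dot before 'd', with the dot advanced:
  [P → . d n B] → [P → d . n B]
Closure adds nothing (no advanced item has the dot before a non-terminal).

GOTO = { [P → d . n B] }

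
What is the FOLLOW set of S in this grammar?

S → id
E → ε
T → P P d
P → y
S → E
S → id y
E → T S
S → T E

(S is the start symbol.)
{ $ }

To compute FOLLOW(S), find every occurrence of S on a right-hand side N → α S β: add FIRST(β) \ {ε}, and if β is empty or nullable also add FOLLOW(N). Iterate to a fixed point.

S is the start symbol, so $ ∈ FOLLOW(S).
In E → T S: S is at the end, add FOLLOW(E)

The FOLLOW sets referred to above (computed the same way, to a fixed point):
  FOLLOW(E) = { $ }

Taking the union: FOLLOW(S) = { $ }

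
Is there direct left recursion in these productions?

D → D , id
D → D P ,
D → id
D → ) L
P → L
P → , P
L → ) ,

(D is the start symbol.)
Direct left recursion occurs when N → N α for some non-terminal N (the right-hand side begins with the left-hand side itself).

D → D , id: LEFT RECURSIVE (starts with D)
D → D P ,: LEFT RECURSIVE (starts with D)
D → id: starts with id
D → ) L: starts with ')'
P → L: starts with L
P → , P: starts with ','
L → ) ,: starts with ')'

The grammar has direct left recursion on: D.

Answer: Yes, D is left-recursive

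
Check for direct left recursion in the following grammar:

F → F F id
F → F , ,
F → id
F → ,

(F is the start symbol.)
Yes, F is left-recursive

Direct left recursion occurs when N → N α for some non-terminal N (the right-hand side begins with the left-hand side itself).

F → F F id: LEFT RECURSIVE (starts with F)
F → F , ,: LEFT RECURSIVE (starts with F)
F → id: starts with id
F → ,: starts with ','

The grammar has direct left recursion on: F.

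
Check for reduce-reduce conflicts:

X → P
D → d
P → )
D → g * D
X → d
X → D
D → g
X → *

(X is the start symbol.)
Yes — I6: [D → d .] vs [X → d .]

Augment with X' → X and build the canonical LR(0) collection (I0 = CLOSURE({[X' → . X]}), then GOTO on every symbol after a dot until no new states appear). It has 11 states:
  I0: { [D → . d], [D → . g * D], [D → . g], [P → . )], [X → . *], [X → . D], [X → . P], [X → . d], [X' → . X] }  — shift
  I1: { [P → ) .] }  — reduce
  I2: { [X → * .] }  — reduce
  I3: { [X → D .] }  — reduce
  I4: { [X → P .] }  — reduce
  I5: { [X' → X .] }  — accept
  I6: { [D → d .], [X → d .] }  — 2 reduces
  I7: { [D → g . * D], [D → g .] }  — shift, reduce
  I8: { [D → . d], [D → . g * D], [D → . g], [D → g * . D] }  — shift
  I9: { [D → g * D .] }  — reduce
  I10: { [D → d .] }  — reduce

I6 contains complete items [D → d .], [X → d .] — reduce-reduce conflict.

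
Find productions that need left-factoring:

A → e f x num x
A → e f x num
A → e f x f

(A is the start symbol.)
Yes, A has productions with common prefix 'e f x'

Left-factoring is needed when two productions for the same non-terminal
share a common prefix on the right-hand side.

Productions for A:
  A → e f x num x
  A → e f x num
  A → e f x f

Found common prefix 'e f x' in productions for A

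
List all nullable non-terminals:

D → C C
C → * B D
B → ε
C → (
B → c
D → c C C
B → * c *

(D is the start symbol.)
{ 'B' }

A non-terminal is nullable if it can derive ε (the empty string): either it has an ε-production, or it has a production whose right-hand side consists entirely of nullable non-terminals.

ε-productions: B → ε
So B is immediately nullable.
No further non-terminal can be added: every production for the remaining non-terminals contains a terminal or a non-nullable non-terminal.
Nullable = { 'B' }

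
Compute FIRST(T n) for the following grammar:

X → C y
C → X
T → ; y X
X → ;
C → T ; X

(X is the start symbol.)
FIRST sets of the non-terminals involved (from the grammar, by fixed-point iteration):
  FIRST(T) = { ';' }

To compute FIRST(T n), process the symbols left to right:
Symbol T is a non-terminal. Add FIRST(T) \ {ε} = { ';' }
T is not nullable (ε ∉ FIRST(T)), so stop here.
FIRST(T n) = { ';' }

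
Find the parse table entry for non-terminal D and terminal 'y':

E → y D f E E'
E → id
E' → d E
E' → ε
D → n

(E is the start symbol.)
Empty (error entry)

To find M[D, 'y'], we find productions for D where 'y' is in the predict set (PREDICT(N → α) = (FIRST(α) \ {ε}) ∪ (FOLLOW(N) if α ⇒* ε)).

D → n: PREDICT = { 'n' }

M[D, 'y'] is empty (no production applies)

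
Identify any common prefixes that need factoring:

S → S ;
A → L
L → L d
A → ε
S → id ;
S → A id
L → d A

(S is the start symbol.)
Left-factoring is needed when two productions for the same non-terminal
share a common prefix on the right-hand side.

Productions for S:
  S → S ;
  S → id ;
  S → A id
Productions for A:
  A → L
  A → ε
Productions for L:
  L → L d
  L → d A

No common prefixes found.

Answer: No, left-factoring is not needed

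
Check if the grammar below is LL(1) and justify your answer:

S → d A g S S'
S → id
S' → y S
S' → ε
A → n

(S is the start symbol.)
A grammar is LL(1) if for each non-terminal N with multiple productions, the predict sets of those productions are pairwise disjoint, where PREDICT(N → α) = (FIRST(α) \ {ε}) ∪ (FOLLOW(N) if α ⇒* ε).

Relevant sets:
  FOLLOW(S') = { $, 'y' }

For S:
  PREDICT(S → d A g S S') = { 'd' }
  PREDICT(S → id) = { 'id' }
For S':
  PREDICT(S' → y S) = { 'y' }
  PREDICT(S' → ε) = { $, 'y' }
A has a single production, so nothing to check there.

Conflict found: Predict set conflict for S': { 'y' }
The grammar is NOT LL(1).

Answer: No. Predict set conflict for S': { 'y' }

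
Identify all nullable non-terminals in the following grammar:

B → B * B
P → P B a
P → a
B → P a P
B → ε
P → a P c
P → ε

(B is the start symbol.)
ε-productions: B → ε, P → ε
So B, P are immediately nullable.
Every non-terminal is now nullable.
Nullable = { 'B', 'P' }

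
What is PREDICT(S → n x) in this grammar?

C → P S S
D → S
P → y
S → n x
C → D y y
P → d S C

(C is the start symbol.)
PREDICT(S → n x) = (FIRST(RHS) \ {ε}) ∪ (FOLLOW(S) if ε ∈ FIRST(RHS), i.e. RHS ⇒* ε)
FIRST(n x) = { 'n' }
ε ∉ FIRST(n x), so FOLLOW(S) is not added.
PREDICT(S → n x) = { 'n' }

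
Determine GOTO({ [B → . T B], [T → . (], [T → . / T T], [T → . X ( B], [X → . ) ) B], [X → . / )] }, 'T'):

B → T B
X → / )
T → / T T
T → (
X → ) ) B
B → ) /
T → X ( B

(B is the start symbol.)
GOTO(I, 'T') = CLOSURE({ [A → αX.β] : [A → α.Xβ] ∈ I, X = 'T' })

Items with dot before 'T', with the dot advanced:
  [B → . T B] → [B → T . B]
Closure of the advanced items:
  [B → T . B] has the dot before B: add [B → . T B], [B → . ) /]
  [B → . T B] has the dot before T: add [T → . / T T], [T → . (], [T → . X ( B]
  [T → . X ( B] has the dot before X: add [X → . / )], [X → . ) ) B]

GOTO = { [B → . ) /], [B → . T B], [B → T . B], [T → . (], [T → . / T T], [T → . X ( B], [X → . ) ) B], [X → . / )] }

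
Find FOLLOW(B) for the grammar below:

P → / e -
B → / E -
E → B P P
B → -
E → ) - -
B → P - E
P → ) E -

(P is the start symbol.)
{ ')', '/' }

To compute FOLLOW(B), find every occurrence of B on a right-hand side N → α B β: add FIRST(β) \ {ε}, and if β is empty or nullable also add FOLLOW(N). Iterate to a fixed point.

In E → B P P: B is followed by P P, add FIRST(P P) \ {ε} = { ')', '/' }

Taking the union: FOLLOW(B) = { ')', '/' }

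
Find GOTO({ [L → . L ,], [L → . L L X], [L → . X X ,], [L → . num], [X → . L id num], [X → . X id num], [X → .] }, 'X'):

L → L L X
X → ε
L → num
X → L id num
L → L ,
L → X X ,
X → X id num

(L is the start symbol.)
{ [L → . L ,], [L → . L L X], [L → . X X ,], [L → . num], [L → X . X ,], [X → . L id num], [X → . X id num], [X → .], [X → X . id num] }

GOTO(I, 'X') = CLOSURE({ [A → αX.β] : [A → α.Xβ] ∈ I, X = 'X' })

Items with dot before 'X', with the dot advanced:
  [L → . X X ,] → [L → X . X ,]
  [X → . X id num] → [X → X . id num]
Closure of the advanced items:
  [L → X . X ,] has the dot before X: add [X → .], [X → . L id num], [X → . X id num]
  [X → . L id num] has the dot before L: add [L → . L L X], [L → . num], [L → . L ,], [L → . X X ,]

GOTO = { [L → . L ,], [L → . L L X], [L → . X X ,], [L → . num], [L → X . X ,], [X → . L id num], [X → . X id num], [X → .], [X → X . id num] }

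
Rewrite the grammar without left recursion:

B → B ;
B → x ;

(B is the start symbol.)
B → x ; B'
B' → ; B'
B' → ε

B is directly left-recursive. The standard transformation for
  A → A α₁ | ... | A α_m | β₁ | ... | β_n
is
  A  → β₁ A' | ... | β_n A'
  A' → α₁ A' | ... | α_m A' | ε

B → x ; becomes B → x ; B'
B → B ; becomes B' → ; B'
Add B' → ε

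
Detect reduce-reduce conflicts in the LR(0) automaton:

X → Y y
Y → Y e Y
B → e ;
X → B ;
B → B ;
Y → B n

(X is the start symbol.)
A reduce-reduce conflict occurs when an LR(0) state has two complete items [A → α .] and [B → β .] — both call for a reduction, and with no lookahead the parser cannot choose between them.

Augment with X' → X and build the canonical LR(0) collection (I0 = CLOSURE({[X' → . X]}), then GOTO on every symbol after a dot until no new states appear). It has 13 states:
  I0: { [B → . B ;], [B → . e ;], [X → . B ;], [X → . Y y], [X' → . X], [Y → . B n], [Y → . Y e Y] }  — shift
  I1: { [B → B . ;], [X → B . ;], [Y → B . n] }  — shift
  I2: { [X' → X .] }  — accept
  I3: { [X → Y . y], [Y → Y . e Y] }  — shift
  I4: { [B → e . ;] }  — shift
  I5: { [B → e ; .] }  — reduce
  I6: { [B → . B ;], [B → . e ;], [Y → . B n], [Y → . Y e Y], [Y → Y e . Y] }  — shift
  I7: { [X → Y y .] }  — reduce
  I8: { [B → B . ;], [Y → B . n] }  — shift
  I9: { [Y → Y . e Y], [Y → Y e Y .] }  — shift, reduce
  I10: { [B → B ; .] }  — reduce
  I11: { [Y → B n .] }  — reduce
  I12: { [B → B ; .], [X → B ; .] }  — 2 reduces

I12 contains complete items [B → B ; .], [X → B ; .] — reduce-reduce conflict.

Answer: Yes — I12: [B → B ; .] vs [X → B ; .]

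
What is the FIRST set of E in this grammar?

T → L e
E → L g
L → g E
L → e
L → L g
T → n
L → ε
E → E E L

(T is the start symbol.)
{ 'e', 'g' }

To compute FIRST(E), examine every production with E on the left-hand side, reading each right-hand side left to right until a non-nullable symbol is reached.

FIRST sets of the other non-terminals involved (by the same procedure, iterated to a fixed point):
  FIRST(L) = { 'e', 'g', ε }

From E → L g:
  - L is a non-terminal: add FIRST(L) \ {ε} = { 'e', 'g' }
    L is nullable, so continue to the next symbol
  - g is a terminal: add 'g' and stop
From E → E E L:
  - E is the symbol being defined: contributes nothing new
    E is not nullable, so stop

Collecting: FIRST(E) = { 'e', 'g' }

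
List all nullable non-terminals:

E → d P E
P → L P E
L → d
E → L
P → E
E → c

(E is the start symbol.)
A non-terminal is nullable if it can derive ε (the empty string): either it has an ε-production, or it has a production whose right-hand side consists entirely of nullable non-terminals.

There are no ε-productions, so no non-terminal can derive ε.
No non-terminals are nullable.

Answer: None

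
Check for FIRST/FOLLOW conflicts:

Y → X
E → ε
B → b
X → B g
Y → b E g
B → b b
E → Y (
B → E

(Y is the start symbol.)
Yes. E → Y '(' with FOLLOW(E) on { 'g' }

Nullable non-terminals: B, E.
FIRST sets used below: FIRST(E) = { 'b', 'g', ε }, FIRST(Y) = { 'b', 'g' }

B: nullable alternative(s) B → E; FOLLOW(B) = { 'g' }
  B → b: FIRST \ {ε} = { 'b' } — disjoint from FOLLOW(B)
  B → b b: FIRST \ {ε} = { 'b' } — disjoint from FOLLOW(B)
  B → E: FIRST \ {ε} = { 'b', 'g' } — this is the only nullable alternative, skip

E: nullable alternative(s) E → ε; FOLLOW(E) = { 'g' }
  E → ε: FIRST \ {ε} = { } — this is the only nullable alternative, skip
  E → Y (: FIRST \ {ε} = { 'b', 'g' } — overlaps FOLLOW(E) on { 'g' }: CONFLICT

X, Y have no nullable alternative, so no FIRST/FOLLOW check is needed there.

So the grammar has 1 FIRST/FOLLOW conflict (marked CONFLICT above).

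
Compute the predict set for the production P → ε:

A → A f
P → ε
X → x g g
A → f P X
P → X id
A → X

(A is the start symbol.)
PREDICT(P → ε) = (FIRST(RHS) \ {ε}) ∪ (FOLLOW(P) if ε ∈ FIRST(RHS), i.e. RHS ⇒* ε)
The right-hand side is ε (FIRST(ε) = { ε }), so the predict set is FOLLOW(P) = { 'x' }
PREDICT(P → ε) = { 'x' }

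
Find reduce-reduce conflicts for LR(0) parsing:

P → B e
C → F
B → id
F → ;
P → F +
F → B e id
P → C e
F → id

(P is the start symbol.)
Yes — I6: [B → id .] vs [F → id .]

A reduce-reduce conflict occurs when an LR(0) state has two complete items [A → α .] and [B → β .] — both call for a reduction, and with no lookahead the parser cannot choose between them.

Augment with P' → P and build the canonical LR(0) collection (I0 = CLOSURE({[P' → . P]}), then GOTO on every symbol after a dot until no new states appear). It has 11 states:
  I0: { [B → . id], [C → . F], [F → . ;], [F → . B e id], [F → . id], [P → . B e], [P → . C e], [P → . F +], [P' → . P] }  — shift
  I1: { [F → ; .] }  — reduce
  I2: { [F → B . e id], [P → B . e] }  — shift
  I3: { [P → C . e] }  — shift
  I4: { [C → F .], [P → F . +] }  — shift, reduce
  I5: { [P' → P .] }  — accept
  I6: { [B → id .], [F → id .] }  — 2 reduces
  I7: { [P → F + .] }  — reduce
  I8: { [P → C e .] }  — reduce
  I9: { [F → B e . id], [P → B e .] }  — shift, reduce
  I10: { [F → B e id .] }  — reduce

I6 contains complete items [B → id .], [F → id .] — reduce-reduce conflict.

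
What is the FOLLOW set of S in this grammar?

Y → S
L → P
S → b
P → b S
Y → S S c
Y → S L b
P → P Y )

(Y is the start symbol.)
In Y → S: S is at the end, add FOLLOW(Y)
In P → b S: S is at the end, add FOLLOW(P)
In Y → S S c: S is followed by S c, add FIRST(S c) \ {ε} = { 'b' }
In Y → S S c: S is followed by c, add FIRST(c) \ {ε} = { 'c' }
In Y → S L b: S is followed by L b, add FIRST(L b) \ {ε} = { 'b' }

The FOLLOW sets referred to above (computed the same way, to a fixed point):
  FOLLOW(Y) = { $, ')' }
  FOLLOW(P) = { 'b' }

Taking the union: FOLLOW(S) = { $, ')', 'b', 'c' }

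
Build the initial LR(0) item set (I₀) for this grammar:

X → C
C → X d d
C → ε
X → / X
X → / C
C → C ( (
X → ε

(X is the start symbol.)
{ [C → . C ( (], [C → . X d d], [C → .], [X → . / C], [X → . / X], [X → . C], [X → .], [X' → . X] }

First, augment the grammar with X' → X
I₀ = CLOSURE({ [X' → . X] }):
  [X' → . X] has the dot before X: add [X → . C], [X → . / X], [X → . / C], [X → .]
  [X → . C] has the dot before C: add [C → . X d d], [C → .], [C → . C ( (]
No further items can be added.

I₀ = { [C → . C ( (], [C → . X d d], [C → .], [X → . / C], [X → . / X], [X → . C], [X → .], [X' → . X] }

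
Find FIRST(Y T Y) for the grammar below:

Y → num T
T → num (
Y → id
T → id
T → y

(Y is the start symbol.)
FIRST sets of the non-terminals involved (from the grammar, by fixed-point iteration):
  FIRST(Y) = { 'id', 'num' }

To compute FIRST(Y T Y), process the symbols left to right:
Symbol Y is a non-terminal. Add FIRST(Y) \ {ε} = { 'id', 'num' }
Y is not nullable (ε ∉ FIRST(Y)), so stop here.
FIRST(Y T Y) = { 'id', 'num' }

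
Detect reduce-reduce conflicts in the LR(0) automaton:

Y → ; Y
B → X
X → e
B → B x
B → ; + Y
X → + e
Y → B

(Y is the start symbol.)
Yes — I11: [X → + e .] vs [X → e .]

A reduce-reduce conflict occurs when an LR(0) state has two complete items [A → α .] and [B → β .] — both call for a reduction, and with no lookahead the parser cannot choose between them.

Augment with Y' → Y and build the canonical LR(0) collection (I0 = CLOSURE({[Y' → . Y]}), then GOTO on every symbol after a dot until no new states appear). It has 13 states:
  I0: { [B → . ; + Y], [B → . B x], [B → . X], [X → . + e], [X → . e], [Y → . ; Y], [Y → . B], [Y' → . Y] }  — shift
  I1: { [X → + . e] }  — shift
  I2: { [B → . ; + Y], [B → . B x], [B → . X], [B → ; . + Y], [X → . + e], [X → . e], [Y → . ; Y], [Y → . B], [Y → ; . Y] }  — shift
  I3: { [B → B . x], [Y → B .] }  — shift, reduce
  I4: { [B → X .] }  — reduce
  I5: { [Y' → Y .] }  — accept
  I6: { [X → e .] }  — reduce
  I7: { [B → B x .] }  — reduce
  I8: { [B → . ; + Y], [B → . B x], [B → . X], [B → ; + . Y], [X → + . e], [X → . + e], [X → . e], [Y → . ; Y], [Y → . B] }  — shift
  I9: { [Y → ; Y .] }  — reduce
  I10: { [B → ; + Y .] }  — reduce
  I11: { [X → + e .], [X → e .] }  — 2 reduces
  I12: { [X → + e .] }  — reduce

I11 contains complete items [X → + e .], [X → e .] — reduce-reduce conflict.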